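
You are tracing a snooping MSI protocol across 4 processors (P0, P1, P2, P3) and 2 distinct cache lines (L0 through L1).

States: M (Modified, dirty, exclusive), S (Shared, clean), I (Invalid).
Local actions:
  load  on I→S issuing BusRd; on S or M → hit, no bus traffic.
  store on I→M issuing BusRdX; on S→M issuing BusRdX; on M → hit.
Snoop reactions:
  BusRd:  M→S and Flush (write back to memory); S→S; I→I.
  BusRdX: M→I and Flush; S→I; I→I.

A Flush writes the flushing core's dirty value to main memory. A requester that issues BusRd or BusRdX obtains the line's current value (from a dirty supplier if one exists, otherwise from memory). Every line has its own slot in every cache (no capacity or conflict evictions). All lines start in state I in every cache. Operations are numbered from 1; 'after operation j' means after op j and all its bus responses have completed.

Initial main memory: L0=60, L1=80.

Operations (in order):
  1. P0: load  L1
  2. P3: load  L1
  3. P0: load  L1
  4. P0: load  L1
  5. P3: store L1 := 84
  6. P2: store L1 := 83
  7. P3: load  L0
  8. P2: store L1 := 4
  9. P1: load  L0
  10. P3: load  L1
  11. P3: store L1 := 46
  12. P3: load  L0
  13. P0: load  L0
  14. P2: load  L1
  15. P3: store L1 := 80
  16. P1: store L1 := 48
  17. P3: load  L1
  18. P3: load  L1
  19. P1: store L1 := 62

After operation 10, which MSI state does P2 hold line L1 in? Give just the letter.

state = S

step 1: P0: load  L1  ⟶  SIII  (L1)  txn=BusRd  M[L1]=80
step 2: P3: load  L1  ⟶  SIIS  (L1)  txn=BusRd  M[L1]=80
step 3: P0: load  L1  ⟶  SIIS  (L1)  txn=∅  M[L1]=80
step 4: P0: load  L1  ⟶  SIIS  (L1)  txn=∅  M[L1]=80
step 5: P3: store L1 := 84  ⟶  IIIM  (L1)  txn=BusRdX  M[L1]=80
step 6: P2: store L1 := 83  ⟶  IIMI  (L1)  txn=BusRdX+Flush  M[L1]=84
step 7: P3: load  L0  ⟶  IIIS  (L0)  txn=BusRd  M[L0]=60
step 8: P2: store L1 := 4  ⟶  IIMI  (L1)  txn=∅  M[L1]=84
step 9: P1: load  L0  ⟶  ISIS  (L0)  txn=BusRd  M[L0]=60
step 10: P3: load  L1  ⟶  IISS  (L1)  txn=BusRd+Flush  M[L1]=4
step 11: P3: store L1 := 46  ⟶  IIIM  (L1)  txn=BusRdX  M[L1]=4
step 12: P3: load  L0  ⟶  ISIS  (L0)  txn=∅  M[L0]=60
step 13: P0: load  L0  ⟶  SSIS  (L0)  txn=BusRd  M[L0]=60
step 14: P2: load  L1  ⟶  IISS  (L1)  txn=BusRd+Flush  M[L1]=46
step 15: P3: store L1 := 80  ⟶  IIIM  (L1)  txn=BusRdX  M[L1]=46
step 16: P1: store L1 := 48  ⟶  IMII  (L1)  txn=BusRdX+Flush  M[L1]=80
step 17: P3: load  L1  ⟶  ISIS  (L1)  txn=BusRd+Flush  M[L1]=48
step 18: P3: load  L1  ⟶  ISIS  (L1)  txn=∅  M[L1]=48
step 19: P1: store L1 := 62  ⟶  IMII  (L1)  txn=BusRdX  M[L1]=48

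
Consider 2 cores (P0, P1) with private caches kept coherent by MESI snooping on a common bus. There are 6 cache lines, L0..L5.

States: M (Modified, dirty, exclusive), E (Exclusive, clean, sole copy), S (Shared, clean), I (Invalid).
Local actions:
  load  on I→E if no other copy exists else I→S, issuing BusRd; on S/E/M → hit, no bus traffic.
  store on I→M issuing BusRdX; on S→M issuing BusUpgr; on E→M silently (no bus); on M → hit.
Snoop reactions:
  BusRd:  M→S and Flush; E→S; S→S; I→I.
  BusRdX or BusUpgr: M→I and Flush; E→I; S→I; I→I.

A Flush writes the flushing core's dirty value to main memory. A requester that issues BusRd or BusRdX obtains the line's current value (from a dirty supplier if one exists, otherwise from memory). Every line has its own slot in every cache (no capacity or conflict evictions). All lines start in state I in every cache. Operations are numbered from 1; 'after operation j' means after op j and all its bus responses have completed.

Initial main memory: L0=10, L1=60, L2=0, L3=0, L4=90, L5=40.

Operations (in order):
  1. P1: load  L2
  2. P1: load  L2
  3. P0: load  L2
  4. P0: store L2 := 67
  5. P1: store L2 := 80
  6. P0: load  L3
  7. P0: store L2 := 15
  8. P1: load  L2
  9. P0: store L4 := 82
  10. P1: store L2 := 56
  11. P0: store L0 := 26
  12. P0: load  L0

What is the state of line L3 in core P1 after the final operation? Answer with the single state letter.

[1] P1: load  L2 | P0:I, P1:E(0) | bus: BusRd
[2] P1: load  L2 | P0:I, P1:E(0) | bus: none
[3] P0: load  L2 | P0:S(0), P1:S(0) | bus: BusRd
[4] P0: store L2 := 67 | P0:M(67), P1:I | bus: BusUpgr
[5] P1: store L2 := 80 | P0:I, P1:M(80) | bus: BusRdX,Flush
[6] P0: load  L3 | P0:E(0), P1:I | bus: BusRd
[7] P0: store L2 := 15 | P0:M(15), P1:I | bus: BusRdX,Flush
[8] P1: load  L2 | P0:S(15), P1:S(15) | bus: BusRd,Flush
[9] P0: store L4 := 82 | P0:M(82), P1:I | bus: BusRdX
[10] P1: store L2 := 56 | P0:I, P1:M(56) | bus: BusUpgr
[11] P0: store L0 := 26 | P0:M(26), P1:I | bus: BusRdX
[12] P0: load  L0 | P0:M(26), P1:I | bus: none

state = I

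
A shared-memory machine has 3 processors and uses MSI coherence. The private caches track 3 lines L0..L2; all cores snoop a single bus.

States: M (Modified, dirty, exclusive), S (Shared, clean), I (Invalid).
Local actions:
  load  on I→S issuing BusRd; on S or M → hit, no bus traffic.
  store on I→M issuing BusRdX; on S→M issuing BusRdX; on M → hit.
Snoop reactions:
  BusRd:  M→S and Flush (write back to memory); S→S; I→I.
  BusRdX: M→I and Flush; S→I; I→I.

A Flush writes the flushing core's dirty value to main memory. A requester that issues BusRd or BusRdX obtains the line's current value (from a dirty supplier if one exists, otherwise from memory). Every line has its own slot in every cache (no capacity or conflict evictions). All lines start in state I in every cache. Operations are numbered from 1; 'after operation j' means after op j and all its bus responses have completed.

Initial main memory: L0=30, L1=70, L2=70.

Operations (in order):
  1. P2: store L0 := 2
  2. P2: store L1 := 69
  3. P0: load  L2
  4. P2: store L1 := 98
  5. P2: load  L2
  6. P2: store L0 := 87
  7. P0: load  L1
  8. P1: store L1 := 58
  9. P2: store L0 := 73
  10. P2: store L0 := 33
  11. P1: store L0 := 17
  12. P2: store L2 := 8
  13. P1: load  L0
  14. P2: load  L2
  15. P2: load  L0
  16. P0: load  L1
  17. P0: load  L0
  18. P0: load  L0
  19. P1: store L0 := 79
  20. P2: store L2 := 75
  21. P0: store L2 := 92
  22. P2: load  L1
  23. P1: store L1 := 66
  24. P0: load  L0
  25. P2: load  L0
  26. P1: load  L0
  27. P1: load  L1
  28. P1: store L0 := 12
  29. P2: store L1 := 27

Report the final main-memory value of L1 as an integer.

memory[L1] = 66

1. P2: store L0 := 2  bus=[BusRdX]  L0: P0=I P1=I P2=M  mem[L0]=30
2. P2: store L1 := 69  bus=[BusRdX]  L1: P0=I P1=I P2=M  mem[L1]=70
3. P0: load  L2  bus=[BusRd]  L2: P0=S P1=I P2=I  mem[L2]=70
4. P2: store L1 := 98  bus=[-]  L1: P0=I P1=I P2=M  mem[L1]=70
5. P2: load  L2  bus=[BusRd]  L2: P0=S P1=I P2=S  mem[L2]=70
6. P2: store L0 := 87  bus=[-]  L0: P0=I P1=I P2=M  mem[L0]=30
7. P0: load  L1  bus=[BusRd,Flush]  L1: P0=S P1=I P2=S  mem[L1]=98
8. P1: store L1 := 58  bus=[BusRdX]  L1: P0=I P1=M P2=I  mem[L1]=98
9. P2: store L0 := 73  bus=[-]  L0: P0=I P1=I P2=M  mem[L0]=30
10. P2: store L0 := 33  bus=[-]  L0: P0=I P1=I P2=M  mem[L0]=30
11. P1: store L0 := 17  bus=[BusRdX,Flush]  L0: P0=I P1=M P2=I  mem[L0]=33
12. P2: store L2 := 8  bus=[BusRdX]  L2: P0=I P1=I P2=M  mem[L2]=70
13. P1: load  L0  bus=[-]  L0: P0=I P1=M P2=I  mem[L0]=33
14. P2: load  L2  bus=[-]  L2: P0=I P1=I P2=M  mem[L2]=70
15. P2: load  L0  bus=[BusRd,Flush]  L0: P0=I P1=S P2=S  mem[L0]=17
16. P0: load  L1  bus=[BusRd,Flush]  L1: P0=S P1=S P2=I  mem[L1]=58
17. P0: load  L0  bus=[BusRd]  L0: P0=S P1=S P2=S  mem[L0]=17
18. P0: load  L0  bus=[-]  L0: P0=S P1=S P2=S  mem[L0]=17
19. P1: store L0 := 79  bus=[BusRdX]  L0: P0=I P1=M P2=I  mem[L0]=17
20. P2: store L2 := 75  bus=[-]  L2: P0=I P1=I P2=M  mem[L2]=70
21. P0: store L2 := 92  bus=[BusRdX,Flush]  L2: P0=M P1=I P2=I  mem[L2]=75
22. P2: load  L1  bus=[BusRd]  L1: P0=S P1=S P2=S  mem[L1]=58
23. P1: store L1 := 66  bus=[BusRdX]  L1: P0=I P1=M P2=I  mem[L1]=58
24. P0: load  L0  bus=[BusRd,Flush]  L0: P0=S P1=S P2=I  mem[L0]=79
25. P2: load  L0  bus=[BusRd]  L0: P0=S P1=S P2=S  mem[L0]=79
26. P1: load  L0  bus=[-]  L0: P0=S P1=S P2=S  mem[L0]=79
27. P1: load  L1  bus=[-]  L1: P0=I P1=M P2=I  mem[L1]=58
28. P1: store L0 := 12  bus=[BusRdX]  L0: P0=I P1=M P2=I  mem[L0]=79
29. P2: store L1 := 27  bus=[BusRdX,Flush]  L1: P0=I P1=I P2=M  mem[L1]=66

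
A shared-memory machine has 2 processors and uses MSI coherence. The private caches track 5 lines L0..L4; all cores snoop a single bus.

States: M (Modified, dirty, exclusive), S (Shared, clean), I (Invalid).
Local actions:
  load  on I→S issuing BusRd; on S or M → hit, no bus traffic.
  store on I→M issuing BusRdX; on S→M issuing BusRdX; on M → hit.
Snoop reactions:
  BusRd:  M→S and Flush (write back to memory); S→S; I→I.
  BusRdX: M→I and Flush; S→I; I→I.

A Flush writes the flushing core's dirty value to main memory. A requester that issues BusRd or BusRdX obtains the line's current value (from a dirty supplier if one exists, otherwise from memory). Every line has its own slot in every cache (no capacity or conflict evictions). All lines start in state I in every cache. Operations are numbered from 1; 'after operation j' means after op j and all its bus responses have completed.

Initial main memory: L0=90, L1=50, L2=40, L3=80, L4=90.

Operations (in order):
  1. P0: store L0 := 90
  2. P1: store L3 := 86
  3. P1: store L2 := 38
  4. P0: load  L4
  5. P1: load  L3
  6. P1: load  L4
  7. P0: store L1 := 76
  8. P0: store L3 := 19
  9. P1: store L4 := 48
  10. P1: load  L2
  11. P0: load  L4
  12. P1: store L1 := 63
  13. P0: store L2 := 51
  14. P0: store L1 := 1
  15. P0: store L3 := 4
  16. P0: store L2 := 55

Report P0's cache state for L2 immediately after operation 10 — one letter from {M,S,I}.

[1] P0: store L0 := 90 | P0:M(90), P1:I | bus: BusRdX
[2] P1: store L3 := 86 | P0:I, P1:M(86) | bus: BusRdX
[3] P1: store L2 := 38 | P0:I, P1:M(38) | bus: BusRdX
[4] P0: load  L4 | P0:S(90), P1:I | bus: BusRd
[5] P1: load  L3 | P0:I, P1:M(86) | bus: none
[6] P1: load  L4 | P0:S(90), P1:S(90) | bus: BusRd
[7] P0: store L1 := 76 | P0:M(76), P1:I | bus: BusRdX
[8] P0: store L3 := 19 | P0:M(19), P1:I | bus: BusRdX,Flush
[9] P1: store L4 := 48 | P0:I, P1:M(48) | bus: BusRdX
[10] P1: load  L2 | P0:I, P1:M(38) | bus: none
[11] P0: load  L4 | P0:S(48), P1:S(48) | bus: BusRd,Flush
[12] P1: store L1 := 63 | P0:I, P1:M(63) | bus: BusRdX,Flush
[13] P0: store L2 := 51 | P0:M(51), P1:I | bus: BusRdX,Flush
[14] P0: store L1 := 1 | P0:M(1), P1:I | bus: BusRdX,Flush
[15] P0: store L3 := 4 | P0:M(4), P1:I | bus: none
[16] P0: store L2 := 55 | P0:M(55), P1:I | bus: none

state = I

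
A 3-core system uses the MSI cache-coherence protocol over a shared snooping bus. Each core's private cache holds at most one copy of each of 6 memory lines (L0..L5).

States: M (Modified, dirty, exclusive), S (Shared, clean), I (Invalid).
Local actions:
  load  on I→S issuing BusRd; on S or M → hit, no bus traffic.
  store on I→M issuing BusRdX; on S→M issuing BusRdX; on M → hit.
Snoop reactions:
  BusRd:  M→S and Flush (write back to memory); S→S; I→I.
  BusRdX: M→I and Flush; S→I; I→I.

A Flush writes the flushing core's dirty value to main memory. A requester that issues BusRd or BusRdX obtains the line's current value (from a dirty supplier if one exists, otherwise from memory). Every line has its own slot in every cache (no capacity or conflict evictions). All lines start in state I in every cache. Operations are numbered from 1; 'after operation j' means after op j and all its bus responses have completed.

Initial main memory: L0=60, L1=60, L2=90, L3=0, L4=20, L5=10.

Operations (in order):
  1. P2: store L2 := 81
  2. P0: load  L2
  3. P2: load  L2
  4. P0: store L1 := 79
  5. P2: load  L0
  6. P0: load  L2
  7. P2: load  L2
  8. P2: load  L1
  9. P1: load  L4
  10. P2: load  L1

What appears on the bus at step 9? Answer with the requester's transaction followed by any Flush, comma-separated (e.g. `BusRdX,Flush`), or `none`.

bus = BusRd

step 1: P2: store L2 := 81  ⟶  IIM  (L2)  txn=BusRdX  M[L2]=90
step 2: P0: load  L2  ⟶  SIS  (L2)  txn=BusRd+Flush  M[L2]=81
step 3: P2: load  L2  ⟶  SIS  (L2)  txn=∅  M[L2]=81
step 4: P0: store L1 := 79  ⟶  MII  (L1)  txn=BusRdX  M[L1]=60
step 5: P2: load  L0  ⟶  IIS  (L0)  txn=BusRd  M[L0]=60
step 6: P0: load  L2  ⟶  SIS  (L2)  txn=∅  M[L2]=81
step 7: P2: load  L2  ⟶  SIS  (L2)  txn=∅  M[L2]=81
step 8: P2: load  L1  ⟶  SIS  (L1)  txn=BusRd+Flush  M[L1]=79
step 9: P1: load  L4  ⟶  ISI  (L4)  txn=BusRd  M[L4]=20
step 10: P2: load  L1  ⟶  SIS  (L1)  txn=∅  M[L1]=79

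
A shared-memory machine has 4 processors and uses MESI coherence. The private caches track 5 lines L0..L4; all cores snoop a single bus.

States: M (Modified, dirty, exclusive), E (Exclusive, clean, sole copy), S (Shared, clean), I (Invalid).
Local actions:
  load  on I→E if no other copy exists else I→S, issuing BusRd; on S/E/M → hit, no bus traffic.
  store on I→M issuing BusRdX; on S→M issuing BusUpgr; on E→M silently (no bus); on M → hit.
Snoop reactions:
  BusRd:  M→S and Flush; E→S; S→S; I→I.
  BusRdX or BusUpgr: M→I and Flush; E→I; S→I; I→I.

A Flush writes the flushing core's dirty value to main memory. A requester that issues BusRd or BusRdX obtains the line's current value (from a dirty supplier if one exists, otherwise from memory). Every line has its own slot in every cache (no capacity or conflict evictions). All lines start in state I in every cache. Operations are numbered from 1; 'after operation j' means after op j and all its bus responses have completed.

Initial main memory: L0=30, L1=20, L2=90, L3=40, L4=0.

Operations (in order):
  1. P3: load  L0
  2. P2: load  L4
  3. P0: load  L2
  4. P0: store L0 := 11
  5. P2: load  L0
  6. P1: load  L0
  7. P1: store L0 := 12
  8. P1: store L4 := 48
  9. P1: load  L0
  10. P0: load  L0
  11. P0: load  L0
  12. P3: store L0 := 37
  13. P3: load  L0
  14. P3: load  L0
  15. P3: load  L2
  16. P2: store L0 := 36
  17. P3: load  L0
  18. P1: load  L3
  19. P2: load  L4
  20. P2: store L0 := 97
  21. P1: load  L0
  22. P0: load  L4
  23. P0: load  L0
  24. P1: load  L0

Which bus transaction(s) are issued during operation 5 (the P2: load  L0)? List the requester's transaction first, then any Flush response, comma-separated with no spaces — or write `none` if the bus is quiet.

bus = BusRd,Flush

  op1 P3: load  L0 → I/I/I/E on L0; bus BusRd; mem=30
  op2 P2: load  L4 → I/I/E/I on L4; bus BusRd; mem=0
  op3 P0: load  L2 → E/I/I/I on L2; bus BusRd; mem=90
  op4 P0: store L0 := 11 → M/I/I/I on L0; bus BusRdX; mem=30
  op5 P2: load  L0 → S/I/S/I on L0; bus BusRd Flush; mem=11
  op6 P1: load  L0 → S/S/S/I on L0; bus BusRd; mem=11
  op7 P1: store L0 := 12 → I/M/I/I on L0; bus BusUpgr; mem=11
  op8 P1: store L4 := 48 → I/M/I/I on L4; bus BusRdX; mem=0
  op9 P1: load  L0 → I/M/I/I on L0; bus (none); mem=11
  op10 P0: load  L0 → S/S/I/I on L0; bus BusRd Flush; mem=12
  op11 P0: load  L0 → S/S/I/I on L0; bus (none); mem=12
  op12 P3: store L0 := 37 → I/I/I/M on L0; bus BusRdX; mem=12
  op13 P3: load  L0 → I/I/I/M on L0; bus (none); mem=12
  op14 P3: load  L0 → I/I/I/M on L0; bus (none); mem=12
  op15 P3: load  L2 → S/I/I/S on L2; bus BusRd; mem=90
  op16 P2: store L0 := 36 → I/I/M/I on L0; bus BusRdX Flush; mem=37
  op17 P3: load  L0 → I/I/S/S on L0; bus BusRd Flush; mem=36
  op18 P1: load  L3 → I/E/I/I on L3; bus BusRd; mem=40
  op19 P2: load  L4 → I/S/S/I on L4; bus BusRd Flush; mem=48
  op20 P2: store L0 := 97 → I/I/M/I on L0; bus BusUpgr; mem=36
  op21 P1: load  L0 → I/S/S/I on L0; bus BusRd Flush; mem=97
  op22 P0: load  L4 → S/S/S/I on L4; bus BusRd; mem=48
  op23 P0: load  L0 → S/S/S/I on L0; bus BusRd; mem=97
  op24 P1: load  L0 → S/S/S/I on L0; bus (none); mem=97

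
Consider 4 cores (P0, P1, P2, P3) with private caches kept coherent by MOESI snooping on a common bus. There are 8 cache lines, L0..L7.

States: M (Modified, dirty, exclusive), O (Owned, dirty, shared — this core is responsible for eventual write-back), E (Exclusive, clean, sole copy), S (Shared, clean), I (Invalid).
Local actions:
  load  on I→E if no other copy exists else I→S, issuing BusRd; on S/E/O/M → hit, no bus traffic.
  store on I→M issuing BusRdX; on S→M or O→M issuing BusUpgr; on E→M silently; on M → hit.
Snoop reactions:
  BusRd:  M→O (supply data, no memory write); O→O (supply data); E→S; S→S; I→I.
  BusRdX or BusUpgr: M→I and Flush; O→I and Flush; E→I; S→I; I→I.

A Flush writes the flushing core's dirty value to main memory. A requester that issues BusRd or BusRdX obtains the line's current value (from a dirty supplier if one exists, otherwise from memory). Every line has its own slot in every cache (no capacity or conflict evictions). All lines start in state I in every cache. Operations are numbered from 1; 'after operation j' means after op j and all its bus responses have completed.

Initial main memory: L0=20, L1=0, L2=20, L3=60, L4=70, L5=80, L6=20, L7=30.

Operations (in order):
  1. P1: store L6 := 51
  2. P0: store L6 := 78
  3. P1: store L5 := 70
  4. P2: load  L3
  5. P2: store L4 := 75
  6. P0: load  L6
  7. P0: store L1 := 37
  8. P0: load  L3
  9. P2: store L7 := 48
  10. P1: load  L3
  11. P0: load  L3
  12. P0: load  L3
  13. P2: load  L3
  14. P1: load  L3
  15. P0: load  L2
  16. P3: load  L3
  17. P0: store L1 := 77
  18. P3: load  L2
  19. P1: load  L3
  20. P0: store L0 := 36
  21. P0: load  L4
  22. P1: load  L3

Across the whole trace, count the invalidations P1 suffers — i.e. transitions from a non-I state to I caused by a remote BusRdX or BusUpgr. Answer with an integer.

step 1: P1: store L6 := 51  ⟶  IMII  (L6)  txn=BusRdX  M[L6]=20
step 2: P0: store L6 := 78  ⟶  MIII  (L6)  txn=BusRdX+Flush  M[L6]=51
step 3: P1: store L5 := 70  ⟶  IMII  (L5)  txn=BusRdX  M[L5]=80
step 4: P2: load  L3  ⟶  IIEI  (L3)  txn=BusRd  M[L3]=60
step 5: P2: store L4 := 75  ⟶  IIMI  (L4)  txn=BusRdX  M[L4]=70
step 6: P0: load  L6  ⟶  MIII  (L6)  txn=∅  M[L6]=51
step 7: P0: store L1 := 37  ⟶  MIII  (L1)  txn=BusRdX  M[L1]=0
step 8: P0: load  L3  ⟶  SISI  (L3)  txn=BusRd  M[L3]=60
step 9: P2: store L7 := 48  ⟶  IIMI  (L7)  txn=BusRdX  M[L7]=30
step 10: P1: load  L3  ⟶  SSSI  (L3)  txn=BusRd  M[L3]=60
step 11: P0: load  L3  ⟶  SSSI  (L3)  txn=∅  M[L3]=60
step 12: P0: load  L3  ⟶  SSSI  (L3)  txn=∅  M[L3]=60
step 13: P2: load  L3  ⟶  SSSI  (L3)  txn=∅  M[L3]=60
step 14: P1: load  L3  ⟶  SSSI  (L3)  txn=∅  M[L3]=60
step 15: P0: load  L2  ⟶  EIII  (L2)  txn=BusRd  M[L2]=20
step 16: P3: load  L3  ⟶  SSSS  (L3)  txn=BusRd  M[L3]=60
step 17: P0: store L1 := 77  ⟶  MIII  (L1)  txn=∅  M[L1]=0
step 18: P3: load  L2  ⟶  SIIS  (L2)  txn=BusRd  M[L2]=20
step 19: P1: load  L3  ⟶  SSSS  (L3)  txn=∅  M[L3]=60
step 20: P0: store L0 := 36  ⟶  MIII  (L0)  txn=BusRdX  M[L0]=20
step 21: P0: load  L4  ⟶  SIOI  (L4)  txn=BusRd  M[L4]=70
step 22: P1: load  L3  ⟶  SSSS  (L3)  txn=∅  M[L3]=60

invalidations = 1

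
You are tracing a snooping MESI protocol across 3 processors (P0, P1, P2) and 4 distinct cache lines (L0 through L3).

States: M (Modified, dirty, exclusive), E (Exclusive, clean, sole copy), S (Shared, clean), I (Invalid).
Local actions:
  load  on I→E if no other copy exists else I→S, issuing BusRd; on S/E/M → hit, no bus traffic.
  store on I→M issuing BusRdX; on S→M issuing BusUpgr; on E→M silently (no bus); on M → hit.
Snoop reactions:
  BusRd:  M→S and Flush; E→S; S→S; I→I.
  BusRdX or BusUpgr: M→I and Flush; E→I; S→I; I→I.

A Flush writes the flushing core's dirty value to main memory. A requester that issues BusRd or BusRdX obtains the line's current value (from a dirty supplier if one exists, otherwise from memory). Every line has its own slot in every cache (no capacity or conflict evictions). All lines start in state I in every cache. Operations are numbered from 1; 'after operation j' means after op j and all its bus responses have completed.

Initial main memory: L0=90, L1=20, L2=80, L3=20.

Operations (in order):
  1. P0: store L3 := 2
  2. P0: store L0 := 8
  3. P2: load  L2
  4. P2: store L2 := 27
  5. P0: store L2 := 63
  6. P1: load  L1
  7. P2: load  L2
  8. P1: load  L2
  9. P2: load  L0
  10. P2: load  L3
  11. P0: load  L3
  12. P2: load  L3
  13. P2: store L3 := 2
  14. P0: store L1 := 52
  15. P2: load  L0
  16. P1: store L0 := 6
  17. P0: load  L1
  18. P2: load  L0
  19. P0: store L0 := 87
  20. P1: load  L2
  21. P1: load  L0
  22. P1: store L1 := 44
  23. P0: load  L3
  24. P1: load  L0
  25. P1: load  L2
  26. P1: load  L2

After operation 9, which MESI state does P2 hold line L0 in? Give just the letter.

state = S

[1] P0: store L3 := 2 | P0:M(2), P1:I, P2:I | bus: BusRdX
[2] P0: store L0 := 8 | P0:M(8), P1:I, P2:I | bus: BusRdX
[3] P2: load  L2 | P0:I, P1:I, P2:E(80) | bus: BusRd
[4] P2: store L2 := 27 | P0:I, P1:I, P2:M(27) | bus: none
[5] P0: store L2 := 63 | P0:M(63), P1:I, P2:I | bus: BusRdX,Flush
[6] P1: load  L1 | P0:I, P1:E(20), P2:I | bus: BusRd
[7] P2: load  L2 | P0:S(63), P1:I, P2:S(63) | bus: BusRd,Flush
[8] P1: load  L2 | P0:S(63), P1:S(63), P2:S(63) | bus: BusRd
[9] P2: load  L0 | P0:S(8), P1:I, P2:S(8) | bus: BusRd,Flush
[10] P2: load  L3 | P0:S(2), P1:I, P2:S(2) | bus: BusRd,Flush
[11] P0: load  L3 | P0:S(2), P1:I, P2:S(2) | bus: none
[12] P2: load  L3 | P0:S(2), P1:I, P2:S(2) | bus: none
[13] P2: store L3 := 2 | P0:I, P1:I, P2:M(2) | bus: BusUpgr
[14] P0: store L1 := 52 | P0:M(52), P1:I, P2:I | bus: BusRdX
[15] P2: load  L0 | P0:S(8), P1:I, P2:S(8) | bus: none
[16] P1: store L0 := 6 | P0:I, P1:M(6), P2:I | bus: BusRdX
[17] P0: load  L1 | P0:M(52), P1:I, P2:I | bus: none
[18] P2: load  L0 | P0:I, P1:S(6), P2:S(6) | bus: BusRd,Flush
[19] P0: store L0 := 87 | P0:M(87), P1:I, P2:I | bus: BusRdX
[20] P1: load  L2 | P0:S(63), P1:S(63), P2:S(63) | bus: none
[21] P1: load  L0 | P0:S(87), P1:S(87), P2:I | bus: BusRd,Flush
[22] P1: store L1 := 44 | P0:I, P1:M(44), P2:I | bus: BusRdX,Flush
[23] P0: load  L3 | P0:S(2), P1:I, P2:S(2) | bus: BusRd,Flush
[24] P1: load  L0 | P0:S(87), P1:S(87), P2:I | bus: none
[25] P1: load  L2 | P0:S(63), P1:S(63), P2:S(63) | bus: none
[26] P1: load  L2 | P0:S(63), P1:S(63), P2:S(63) | bus: none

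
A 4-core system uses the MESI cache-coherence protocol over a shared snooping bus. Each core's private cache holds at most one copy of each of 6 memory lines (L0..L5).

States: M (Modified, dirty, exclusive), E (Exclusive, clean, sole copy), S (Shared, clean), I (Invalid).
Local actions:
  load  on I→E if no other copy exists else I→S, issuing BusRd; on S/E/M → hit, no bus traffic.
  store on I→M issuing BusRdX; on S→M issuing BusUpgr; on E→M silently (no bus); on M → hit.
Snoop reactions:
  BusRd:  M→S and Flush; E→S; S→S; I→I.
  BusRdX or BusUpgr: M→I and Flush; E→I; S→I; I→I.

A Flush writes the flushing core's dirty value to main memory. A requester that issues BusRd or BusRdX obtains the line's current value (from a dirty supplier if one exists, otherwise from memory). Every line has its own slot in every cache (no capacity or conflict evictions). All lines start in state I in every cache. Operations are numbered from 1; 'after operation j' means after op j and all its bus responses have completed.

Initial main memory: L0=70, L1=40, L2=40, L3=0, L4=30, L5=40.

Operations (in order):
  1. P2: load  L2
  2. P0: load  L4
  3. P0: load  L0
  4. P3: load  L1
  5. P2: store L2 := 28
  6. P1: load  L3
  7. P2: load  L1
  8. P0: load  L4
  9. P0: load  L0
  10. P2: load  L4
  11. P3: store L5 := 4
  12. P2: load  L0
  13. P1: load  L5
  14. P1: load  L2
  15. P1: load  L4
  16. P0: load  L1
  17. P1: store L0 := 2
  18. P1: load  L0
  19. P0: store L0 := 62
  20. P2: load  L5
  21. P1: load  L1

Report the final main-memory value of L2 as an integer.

  op1 P2: load  L2 → I/I/E/I on L2; bus BusRd; mem=40
  op2 P0: load  L4 → E/I/I/I on L4; bus BusRd; mem=30
  op3 P0: load  L0 → E/I/I/I on L0; bus BusRd; mem=70
  op4 P3: load  L1 → I/I/I/E on L1; bus BusRd; mem=40
  op5 P2: store L2 := 28 → I/I/M/I on L2; bus (none); mem=40
  op6 P1: load  L3 → I/E/I/I on L3; bus BusRd; mem=0
  op7 P2: load  L1 → I/I/S/S on L1; bus BusRd; mem=40
  op8 P0: load  L4 → E/I/I/I on L4; bus (none); mem=30
  op9 P0: load  L0 → E/I/I/I on L0; bus (none); mem=70
  op10 P2: load  L4 → S/I/S/I on L4; bus BusRd; mem=30
  op11 P3: store L5 := 4 → I/I/I/M on L5; bus BusRdX; mem=40
  op12 P2: load  L0 → S/I/S/I on L0; bus BusRd; mem=70
  op13 P1: load  L5 → I/S/I/S on L5; bus BusRd Flush; mem=4
  op14 P1: load  L2 → I/S/S/I on L2; bus BusRd Flush; mem=28
  op15 P1: load  L4 → S/S/S/I on L4; bus BusRd; mem=30
  op16 P0: load  L1 → S/I/S/S on L1; bus BusRd; mem=40
  op17 P1: store L0 := 2 → I/M/I/I on L0; bus BusRdX; mem=70
  op18 P1: load  L0 → I/M/I/I on L0; bus (none); mem=70
  op19 P0: store L0 := 62 → M/I/I/I on L0; bus BusRdX Flush; mem=2
  op20 P2: load  L5 → I/S/S/S on L5; bus BusRd; mem=4
  op21 P1: load  L1 → S/S/S/S on L1; bus BusRd; mem=40

memory[L2] = 28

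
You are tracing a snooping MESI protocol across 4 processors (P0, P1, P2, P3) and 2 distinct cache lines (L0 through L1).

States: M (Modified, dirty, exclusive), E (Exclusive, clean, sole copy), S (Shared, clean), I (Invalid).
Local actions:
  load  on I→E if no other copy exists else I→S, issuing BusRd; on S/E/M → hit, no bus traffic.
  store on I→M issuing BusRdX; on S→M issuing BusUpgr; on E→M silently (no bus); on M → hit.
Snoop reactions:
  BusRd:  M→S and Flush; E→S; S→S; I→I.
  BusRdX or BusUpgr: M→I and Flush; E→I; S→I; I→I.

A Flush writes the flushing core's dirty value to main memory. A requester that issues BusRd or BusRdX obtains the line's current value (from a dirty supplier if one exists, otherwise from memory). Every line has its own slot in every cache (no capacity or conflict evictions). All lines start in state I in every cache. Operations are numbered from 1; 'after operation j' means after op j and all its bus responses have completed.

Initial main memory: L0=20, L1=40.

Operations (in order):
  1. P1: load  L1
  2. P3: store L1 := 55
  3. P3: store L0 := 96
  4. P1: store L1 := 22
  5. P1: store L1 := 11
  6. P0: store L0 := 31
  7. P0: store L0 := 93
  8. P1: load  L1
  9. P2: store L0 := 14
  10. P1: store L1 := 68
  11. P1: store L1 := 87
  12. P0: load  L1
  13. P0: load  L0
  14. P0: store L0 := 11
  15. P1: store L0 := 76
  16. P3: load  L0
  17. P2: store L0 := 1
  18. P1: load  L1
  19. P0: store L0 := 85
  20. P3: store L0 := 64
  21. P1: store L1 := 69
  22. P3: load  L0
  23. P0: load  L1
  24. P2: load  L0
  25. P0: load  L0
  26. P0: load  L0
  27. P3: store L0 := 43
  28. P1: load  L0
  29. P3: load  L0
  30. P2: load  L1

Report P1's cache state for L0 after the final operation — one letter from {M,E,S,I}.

1. P1: load  L1  bus=[BusRd]  L1: P0=I P1=E P2=I P3=I  mem[L1]=40
2. P3: store L1 := 55  bus=[BusRdX]  L1: P0=I P1=I P2=I P3=M  mem[L1]=40
3. P3: store L0 := 96  bus=[BusRdX]  L0: P0=I P1=I P2=I P3=M  mem[L0]=20
4. P1: store L1 := 22  bus=[BusRdX,Flush]  L1: P0=I P1=M P2=I P3=I  mem[L1]=55
5. P1: store L1 := 11  bus=[-]  L1: P0=I P1=M P2=I P3=I  mem[L1]=55
6. P0: store L0 := 31  bus=[BusRdX,Flush]  L0: P0=M P1=I P2=I P3=I  mem[L0]=96
7. P0: store L0 := 93  bus=[-]  L0: P0=M P1=I P2=I P3=I  mem[L0]=96
8. P1: load  L1  bus=[-]  L1: P0=I P1=M P2=I P3=I  mem[L1]=55
9. P2: store L0 := 14  bus=[BusRdX,Flush]  L0: P0=I P1=I P2=M P3=I  mem[L0]=93
10. P1: store L1 := 68  bus=[-]  L1: P0=I P1=M P2=I P3=I  mem[L1]=55
11. P1: store L1 := 87  bus=[-]  L1: P0=I P1=M P2=I P3=I  mem[L1]=55
12. P0: load  L1  bus=[BusRd,Flush]  L1: P0=S P1=S P2=I P3=I  mem[L1]=87
13. P0: load  L0  bus=[BusRd,Flush]  L0: P0=S P1=I P2=S P3=I  mem[L0]=14
14. P0: store L0 := 11  bus=[BusUpgr]  L0: P0=M P1=I P2=I P3=I  mem[L0]=14
15. P1: store L0 := 76  bus=[BusRdX,Flush]  L0: P0=I P1=M P2=I P3=I  mem[L0]=11
16. P3: load  L0  bus=[BusRd,Flush]  L0: P0=I P1=S P2=I P3=S  mem[L0]=76
17. P2: store L0 := 1  bus=[BusRdX]  L0: P0=I P1=I P2=M P3=I  mem[L0]=76
18. P1: load  L1  bus=[-]  L1: P0=S P1=S P2=I P3=I  mem[L1]=87
19. P0: store L0 := 85  bus=[BusRdX,Flush]  L0: P0=M P1=I P2=I P3=I  mem[L0]=1
20. P3: store L0 := 64  bus=[BusRdX,Flush]  L0: P0=I P1=I P2=I P3=M  mem[L0]=85
21. P1: store L1 := 69  bus=[BusUpgr]  L1: P0=I P1=M P2=I P3=I  mem[L1]=87
22. P3: load  L0  bus=[-]  L0: P0=I P1=I P2=I P3=M  mem[L0]=85
23. P0: load  L1  bus=[BusRd,Flush]  L1: P0=S P1=S P2=I P3=I  mem[L1]=69
24. P2: load  L0  bus=[BusRd,Flush]  L0: P0=I P1=I P2=S P3=S  mem[L0]=64
25. P0: load  L0  bus=[BusRd]  L0: P0=S P1=I P2=S P3=S  mem[L0]=64
26. P0: load  L0  bus=[-]  L0: P0=S P1=I P2=S P3=S  mem[L0]=64
27. P3: store L0 := 43  bus=[BusUpgr]  L0: P0=I P1=I P2=I P3=M  mem[L0]=64
28. P1: load  L0  bus=[BusRd,Flush]  L0: P0=I P1=S P2=I P3=S  mem[L0]=43
29. P3: load  L0  bus=[-]  L0: P0=I P1=S P2=I P3=S  mem[L0]=43
30. P2: load  L1  bus=[BusRd]  L1: P0=S P1=S P2=S P3=I  mem[L1]=69

state = S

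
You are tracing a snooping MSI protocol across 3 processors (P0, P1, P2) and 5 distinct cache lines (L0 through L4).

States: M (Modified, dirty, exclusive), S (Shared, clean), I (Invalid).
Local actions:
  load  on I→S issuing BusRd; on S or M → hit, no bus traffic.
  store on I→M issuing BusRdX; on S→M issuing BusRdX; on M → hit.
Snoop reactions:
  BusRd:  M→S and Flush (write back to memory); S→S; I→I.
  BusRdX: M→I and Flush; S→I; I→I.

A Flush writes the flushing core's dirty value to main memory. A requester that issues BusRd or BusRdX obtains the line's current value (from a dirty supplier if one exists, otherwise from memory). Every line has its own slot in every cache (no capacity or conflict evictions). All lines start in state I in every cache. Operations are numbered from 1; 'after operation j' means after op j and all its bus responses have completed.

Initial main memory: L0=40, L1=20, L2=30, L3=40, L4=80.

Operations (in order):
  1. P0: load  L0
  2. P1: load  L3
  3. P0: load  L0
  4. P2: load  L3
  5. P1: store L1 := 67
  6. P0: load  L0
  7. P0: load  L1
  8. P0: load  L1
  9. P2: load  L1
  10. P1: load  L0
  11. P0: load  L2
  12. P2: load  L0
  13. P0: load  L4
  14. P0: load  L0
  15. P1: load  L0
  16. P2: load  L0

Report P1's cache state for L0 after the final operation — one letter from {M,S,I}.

step 1: P0: load  L0  ⟶  SII  (L0)  txn=BusRd  M[L0]=40
step 2: P1: load  L3  ⟶  ISI  (L3)  txn=BusRd  M[L3]=40
step 3: P0: load  L0  ⟶  SII  (L0)  txn=∅  M[L0]=40
step 4: P2: load  L3  ⟶  ISS  (L3)  txn=BusRd  M[L3]=40
step 5: P1: store L1 := 67  ⟶  IMI  (L1)  txn=BusRdX  M[L1]=20
step 6: P0: load  L0  ⟶  SII  (L0)  txn=∅  M[L0]=40
step 7: P0: load  L1  ⟶  SSI  (L1)  txn=BusRd+Flush  M[L1]=67
step 8: P0: load  L1  ⟶  SSI  (L1)  txn=∅  M[L1]=67
step 9: P2: load  L1  ⟶  SSS  (L1)  txn=BusRd  M[L1]=67
step 10: P1: load  L0  ⟶  SSI  (L0)  txn=BusRd  M[L0]=40
step 11: P0: load  L2  ⟶  SII  (L2)  txn=BusRd  M[L2]=30
step 12: P2: load  L0  ⟶  SSS  (L0)  txn=BusRd  M[L0]=40
step 13: P0: load  L4  ⟶  SII  (L4)  txn=BusRd  M[L4]=80
step 14: P0: load  L0  ⟶  SSS  (L0)  txn=∅  M[L0]=40
step 15: P1: load  L0  ⟶  SSS  (L0)  txn=∅  M[L0]=40
step 16: P2: load  L0  ⟶  SSS  (L0)  txn=∅  M[L0]=40

state = S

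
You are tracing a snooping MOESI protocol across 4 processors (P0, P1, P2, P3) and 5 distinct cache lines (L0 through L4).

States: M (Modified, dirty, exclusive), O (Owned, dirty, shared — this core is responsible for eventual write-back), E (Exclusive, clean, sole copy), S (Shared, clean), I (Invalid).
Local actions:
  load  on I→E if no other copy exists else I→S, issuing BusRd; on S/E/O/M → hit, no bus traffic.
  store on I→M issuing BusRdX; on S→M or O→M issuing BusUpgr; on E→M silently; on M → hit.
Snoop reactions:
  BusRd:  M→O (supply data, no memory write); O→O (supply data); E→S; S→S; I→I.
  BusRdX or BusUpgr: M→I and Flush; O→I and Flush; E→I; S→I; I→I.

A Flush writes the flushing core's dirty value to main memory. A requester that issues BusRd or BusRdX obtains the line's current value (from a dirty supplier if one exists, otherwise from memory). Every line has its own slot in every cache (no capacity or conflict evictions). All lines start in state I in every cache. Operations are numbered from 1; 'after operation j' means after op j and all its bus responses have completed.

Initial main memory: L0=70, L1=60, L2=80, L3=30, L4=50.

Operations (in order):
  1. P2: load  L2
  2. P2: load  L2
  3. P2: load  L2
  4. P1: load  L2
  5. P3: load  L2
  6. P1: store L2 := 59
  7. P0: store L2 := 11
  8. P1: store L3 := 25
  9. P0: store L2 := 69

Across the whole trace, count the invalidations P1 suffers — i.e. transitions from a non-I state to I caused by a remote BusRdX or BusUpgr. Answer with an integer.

[1] P2: load  L2 | P0:I, P1:I, P2:E(80), P3:I | bus: BusRd
[2] P2: load  L2 | P0:I, P1:I, P2:E(80), P3:I | bus: none
[3] P2: load  L2 | P0:I, P1:I, P2:E(80), P3:I | bus: none
[4] P1: load  L2 | P0:I, P1:S(80), P2:S(80), P3:I | bus: BusRd
[5] P3: load  L2 | P0:I, P1:S(80), P2:S(80), P3:S(80) | bus: BusRd
[6] P1: store L2 := 59 | P0:I, P1:M(59), P2:I, P3:I | bus: BusUpgr
[7] P0: store L2 := 11 | P0:M(11), P1:I, P2:I, P3:I | bus: BusRdX,Flush
[8] P1: store L3 := 25 | P0:I, P1:M(25), P2:I, P3:I | bus: BusRdX
[9] P0: store L2 := 69 | P0:M(69), P1:I, P2:I, P3:I | bus: none

invalidations = 1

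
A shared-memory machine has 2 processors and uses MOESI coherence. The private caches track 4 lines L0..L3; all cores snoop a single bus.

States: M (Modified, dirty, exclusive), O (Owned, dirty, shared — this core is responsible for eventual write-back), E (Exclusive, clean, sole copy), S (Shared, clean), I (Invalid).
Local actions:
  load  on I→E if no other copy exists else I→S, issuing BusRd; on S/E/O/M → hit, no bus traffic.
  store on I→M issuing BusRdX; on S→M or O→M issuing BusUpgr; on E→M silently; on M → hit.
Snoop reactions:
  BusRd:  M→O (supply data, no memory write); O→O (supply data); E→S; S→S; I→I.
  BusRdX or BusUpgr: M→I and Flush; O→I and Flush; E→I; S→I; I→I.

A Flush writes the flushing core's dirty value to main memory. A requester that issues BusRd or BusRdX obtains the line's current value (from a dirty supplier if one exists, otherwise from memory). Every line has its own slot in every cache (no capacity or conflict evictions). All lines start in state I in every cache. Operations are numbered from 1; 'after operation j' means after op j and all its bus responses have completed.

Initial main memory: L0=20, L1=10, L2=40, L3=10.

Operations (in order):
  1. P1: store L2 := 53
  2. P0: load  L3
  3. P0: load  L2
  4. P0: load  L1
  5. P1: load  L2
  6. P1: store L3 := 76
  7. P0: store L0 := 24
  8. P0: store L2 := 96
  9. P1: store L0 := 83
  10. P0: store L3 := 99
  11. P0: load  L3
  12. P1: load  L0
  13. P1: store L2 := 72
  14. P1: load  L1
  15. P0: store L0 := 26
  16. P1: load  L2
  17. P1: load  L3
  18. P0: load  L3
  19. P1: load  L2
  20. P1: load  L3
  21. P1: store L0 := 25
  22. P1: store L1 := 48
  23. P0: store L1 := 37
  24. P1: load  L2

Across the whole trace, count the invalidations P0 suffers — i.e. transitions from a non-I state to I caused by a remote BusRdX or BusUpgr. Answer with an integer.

invalidations = 5

1. P1: store L2 := 53  bus=[BusRdX]  L2: P0=I P1=M  mem[L2]=40
2. P0: load  L3  bus=[BusRd]  L3: P0=E P1=I  mem[L3]=10
3. P0: load  L2  bus=[BusRd]  L2: P0=S P1=O  mem[L2]=40
4. P0: load  L1  bus=[BusRd]  L1: P0=E P1=I  mem[L1]=10
5. P1: load  L2  bus=[-]  L2: P0=S P1=O  mem[L2]=40
6. P1: store L3 := 76  bus=[BusRdX]  L3: P0=I P1=M  mem[L3]=10
7. P0: store L0 := 24  bus=[BusRdX]  L0: P0=M P1=I  mem[L0]=20
8. P0: store L2 := 96  bus=[BusUpgr,Flush]  L2: P0=M P1=I  mem[L2]=53
9. P1: store L0 := 83  bus=[BusRdX,Flush]  L0: P0=I P1=M  mem[L0]=24
10. P0: store L3 := 99  bus=[BusRdX,Flush]  L3: P0=M P1=I  mem[L3]=76
11. P0: load  L3  bus=[-]  L3: P0=M P1=I  mem[L3]=76
12. P1: load  L0  bus=[-]  L0: P0=I P1=M  mem[L0]=24
13. P1: store L2 := 72  bus=[BusRdX,Flush]  L2: P0=I P1=M  mem[L2]=96
14. P1: load  L1  bus=[BusRd]  L1: P0=S P1=S  mem[L1]=10
15. P0: store L0 := 26  bus=[BusRdX,Flush]  L0: P0=M P1=I  mem[L0]=83
16. P1: load  L2  bus=[-]  L2: P0=I P1=M  mem[L2]=96
17. P1: load  L3  bus=[BusRd]  L3: P0=O P1=S  mem[L3]=76
18. P0: load  L3  bus=[-]  L3: P0=O P1=S  mem[L3]=76
19. P1: load  L2  bus=[-]  L2: P0=I P1=M  mem[L2]=96
20. P1: load  L3  bus=[-]  L3: P0=O P1=S  mem[L3]=76
21. P1: store L0 := 25  bus=[BusRdX,Flush]  L0: P0=I P1=M  mem[L0]=26
22. P1: store L1 := 48  bus=[BusUpgr]  L1: P0=I P1=M  mem[L1]=10
23. P0: store L1 := 37  bus=[BusRdX,Flush]  L1: P0=M P1=I  mem[L1]=48
24. P1: load  L2  bus=[-]  L2: P0=I P1=M  mem[L2]=96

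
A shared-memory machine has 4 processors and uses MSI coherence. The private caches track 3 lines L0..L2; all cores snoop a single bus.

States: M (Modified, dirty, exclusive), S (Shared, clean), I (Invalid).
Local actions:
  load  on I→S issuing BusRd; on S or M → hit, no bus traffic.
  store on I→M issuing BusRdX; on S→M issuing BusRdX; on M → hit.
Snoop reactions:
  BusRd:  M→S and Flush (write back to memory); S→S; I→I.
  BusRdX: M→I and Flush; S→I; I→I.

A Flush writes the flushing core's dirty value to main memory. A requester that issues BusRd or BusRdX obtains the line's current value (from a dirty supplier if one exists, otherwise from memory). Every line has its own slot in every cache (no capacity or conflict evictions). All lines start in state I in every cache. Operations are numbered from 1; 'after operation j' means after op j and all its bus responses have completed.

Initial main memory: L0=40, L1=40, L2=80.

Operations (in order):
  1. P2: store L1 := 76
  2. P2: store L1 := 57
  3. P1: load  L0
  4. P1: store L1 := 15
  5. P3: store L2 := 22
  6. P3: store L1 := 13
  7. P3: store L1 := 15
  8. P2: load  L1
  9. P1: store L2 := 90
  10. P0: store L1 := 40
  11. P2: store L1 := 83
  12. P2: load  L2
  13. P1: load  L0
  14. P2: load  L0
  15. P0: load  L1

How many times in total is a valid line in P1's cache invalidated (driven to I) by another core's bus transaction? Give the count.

invalidations = 1

1. P2: store L1 := 76  bus=[BusRdX]  L1: P0=I P1=I P2=M P3=I  mem[L1]=40
2. P2: store L1 := 57  bus=[-]  L1: P0=I P1=I P2=M P3=I  mem[L1]=40
3. P1: load  L0  bus=[BusRd]  L0: P0=I P1=S P2=I P3=I  mem[L0]=40
4. P1: store L1 := 15  bus=[BusRdX,Flush]  L1: P0=I P1=M P2=I P3=I  mem[L1]=57
5. P3: store L2 := 22  bus=[BusRdX]  L2: P0=I P1=I P2=I P3=M  mem[L2]=80
6. P3: store L1 := 13  bus=[BusRdX,Flush]  L1: P0=I P1=I P2=I P3=M  mem[L1]=15
7. P3: store L1 := 15  bus=[-]  L1: P0=I P1=I P2=I P3=M  mem[L1]=15
8. P2: load  L1  bus=[BusRd,Flush]  L1: P0=I P1=I P2=S P3=S  mem[L1]=15
9. P1: store L2 := 90  bus=[BusRdX,Flush]  L2: P0=I P1=M P2=I P3=I  mem[L2]=22
10. P0: store L1 := 40  bus=[BusRdX]  L1: P0=M P1=I P2=I P3=I  mem[L1]=15
11. P2: store L1 := 83  bus=[BusRdX,Flush]  L1: P0=I P1=I P2=M P3=I  mem[L1]=40
12. P2: load  L2  bus=[BusRd,Flush]  L2: P0=I P1=S P2=S P3=I  mem[L2]=90
13. P1: load  L0  bus=[-]  L0: P0=I P1=S P2=I P3=I  mem[L0]=40
14. P2: load  L0  bus=[BusRd]  L0: P0=I P1=S P2=S P3=I  mem[L0]=40
15. P0: load  L1  bus=[BusRd,Flush]  L1: P0=S P1=I P2=S P3=I  mem[L1]=83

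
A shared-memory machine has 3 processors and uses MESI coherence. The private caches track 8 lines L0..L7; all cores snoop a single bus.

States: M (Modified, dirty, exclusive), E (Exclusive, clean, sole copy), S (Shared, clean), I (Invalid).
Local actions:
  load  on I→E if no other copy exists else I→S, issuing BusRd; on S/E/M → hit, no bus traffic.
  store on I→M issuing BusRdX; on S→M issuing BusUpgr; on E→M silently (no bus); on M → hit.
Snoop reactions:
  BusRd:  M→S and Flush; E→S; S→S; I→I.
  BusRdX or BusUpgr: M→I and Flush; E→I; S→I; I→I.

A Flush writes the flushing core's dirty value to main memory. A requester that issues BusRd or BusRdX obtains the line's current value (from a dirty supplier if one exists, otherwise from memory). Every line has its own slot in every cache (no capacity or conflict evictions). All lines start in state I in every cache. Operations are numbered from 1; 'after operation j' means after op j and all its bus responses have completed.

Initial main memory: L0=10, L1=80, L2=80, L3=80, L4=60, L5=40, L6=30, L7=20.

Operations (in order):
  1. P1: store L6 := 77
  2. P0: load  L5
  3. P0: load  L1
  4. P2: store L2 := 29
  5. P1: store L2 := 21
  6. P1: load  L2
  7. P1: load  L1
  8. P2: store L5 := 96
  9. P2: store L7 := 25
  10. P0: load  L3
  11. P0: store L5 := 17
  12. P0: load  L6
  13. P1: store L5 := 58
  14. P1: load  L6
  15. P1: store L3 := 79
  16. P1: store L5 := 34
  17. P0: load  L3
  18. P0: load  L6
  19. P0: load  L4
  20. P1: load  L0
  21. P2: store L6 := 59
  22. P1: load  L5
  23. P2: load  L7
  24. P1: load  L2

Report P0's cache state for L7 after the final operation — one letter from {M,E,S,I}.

  op1 P1: store L6 := 77 → I/M/I on L6; bus BusRdX; mem=30
  op2 P0: load  L5 → E/I/I on L5; bus BusRd; mem=40
  op3 P0: load  L1 → E/I/I on L1; bus BusRd; mem=80
  op4 P2: store L2 := 29 → I/I/M on L2; bus BusRdX; mem=80
  op5 P1: store L2 := 21 → I/M/I on L2; bus BusRdX Flush; mem=29
  op6 P1: load  L2 → I/M/I on L2; bus (none); mem=29
  op7 P1: load  L1 → S/S/I on L1; bus BusRd; mem=80
  op8 P2: store L5 := 96 → I/I/M on L5; bus BusRdX; mem=40
  op9 P2: store L7 := 25 → I/I/M on L7; bus BusRdX; mem=20
  op10 P0: load  L3 → E/I/I on L3; bus BusRd; mem=80
  op11 P0: store L5 := 17 → M/I/I on L5; bus BusRdX Flush; mem=96
  op12 P0: load  L6 → S/S/I on L6; bus BusRd Flush; mem=77
  op13 P1: store L5 := 58 → I/M/I on L5; bus BusRdX Flush; mem=17
  op14 P1: load  L6 → S/S/I on L6; bus (none); mem=77
  op15 P1: store L3 := 79 → I/M/I on L3; bus BusRdX; mem=80
  op16 P1: store L5 := 34 → I/M/I on L5; bus (none); mem=17
  op17 P0: load  L3 → S/S/I on L3; bus BusRd Flush; mem=79
  op18 P0: load  L6 → S/S/I on L6; bus (none); mem=77
  op19 P0: load  L4 → E/I/I on L4; bus BusRd; mem=60
  op20 P1: load  L0 → I/E/I on L0; bus BusRd; mem=10
  op21 P2: store L6 := 59 → I/I/M on L6; bus BusRdX; mem=77
  op22 P1: load  L5 → I/M/I on L5; bus (none); mem=17
  op23 P2: load  L7 → I/I/M on L7; bus (none); mem=20
  op24 P1: load  L2 → I/M/I on L2; bus (none); mem=29

state = I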